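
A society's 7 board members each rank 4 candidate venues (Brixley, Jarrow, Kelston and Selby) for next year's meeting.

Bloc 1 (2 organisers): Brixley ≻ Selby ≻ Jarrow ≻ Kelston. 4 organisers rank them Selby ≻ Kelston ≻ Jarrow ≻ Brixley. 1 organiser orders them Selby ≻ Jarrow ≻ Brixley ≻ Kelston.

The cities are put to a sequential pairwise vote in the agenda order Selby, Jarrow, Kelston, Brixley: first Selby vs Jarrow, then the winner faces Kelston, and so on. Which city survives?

Round 1: Selby vs Jarrow — 7–0, Selby advances.
Round 2: Selby vs Kelston — 7–0, Selby advances.
Round 3: Selby vs Brixley — 5–2, Selby advances.
The agenda winner is Selby.

Selby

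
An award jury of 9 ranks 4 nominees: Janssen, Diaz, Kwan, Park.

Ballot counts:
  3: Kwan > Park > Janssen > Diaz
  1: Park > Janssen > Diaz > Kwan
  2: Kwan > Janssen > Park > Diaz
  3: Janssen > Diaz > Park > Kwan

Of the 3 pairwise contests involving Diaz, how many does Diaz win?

Diaz against each rival (9 jurors):
Diaz vs Janssen: Diaz is ranked higher on 0 ballots, Janssen on 9. Janssen wins 9–0.
Diaz vs Kwan: Kwan wins 5–4.
Diaz vs Park: Park, 6–3.
Diaz beats no one; loses to Janssen, Kwan, Park — 0 pairwise wins.

0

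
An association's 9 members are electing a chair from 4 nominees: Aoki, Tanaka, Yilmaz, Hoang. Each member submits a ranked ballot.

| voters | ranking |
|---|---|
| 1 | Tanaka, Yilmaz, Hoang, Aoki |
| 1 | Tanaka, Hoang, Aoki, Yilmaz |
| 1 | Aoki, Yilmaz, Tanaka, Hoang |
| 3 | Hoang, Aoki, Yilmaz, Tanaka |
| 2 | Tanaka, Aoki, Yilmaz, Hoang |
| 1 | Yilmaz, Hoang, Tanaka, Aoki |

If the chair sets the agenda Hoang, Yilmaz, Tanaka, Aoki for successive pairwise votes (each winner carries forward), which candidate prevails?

Aoki

Round 1: Hoang vs Yilmaz — 4–5, Yilmaz advances.
Round 2: Yilmaz vs Tanaka — 5–4, Yilmaz advances.
Round 3: Yilmaz vs Aoki — 2–7, Aoki advances.
The agenda winner is Aoki.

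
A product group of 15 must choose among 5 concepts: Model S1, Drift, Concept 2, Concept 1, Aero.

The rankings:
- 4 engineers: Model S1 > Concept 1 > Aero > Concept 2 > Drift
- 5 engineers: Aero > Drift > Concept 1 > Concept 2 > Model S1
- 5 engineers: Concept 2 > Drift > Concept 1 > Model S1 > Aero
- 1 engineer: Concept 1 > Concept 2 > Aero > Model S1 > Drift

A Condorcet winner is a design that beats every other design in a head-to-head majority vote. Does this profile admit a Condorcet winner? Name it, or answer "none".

Pairwise majorities:
Model S1 vs Drift: 4+1 = 5 for Model S1, 10 for Drift — Drift by 10–5.
Model S1 vs Concept 2: Concept 2, 11–4.
Model S1 vs Concept 1: Concept 1, 11–4.
Model S1–Aero: Model S1 9–6.
Drift vs Concept 2: Concept 2 wins 10–5.
Drift vs Concept 1: Drift preferred on 5+5 = 10 ballots; Drift wins 10–5.
Drift vs Aero: Aero wins 10–5.
Concept 2 vs Concept 1: Concept 2 is ranked higher on 5 ballots, Concept 1 on 10. Concept 1 wins 10–5.
Concept 2 vs Aero: Concept 2 is ranked higher on 5+1 = 6 ballots, Aero on 9. Aero wins 9–6.
Concept 1 vs Aero: Concept 1 preferred on 4+5+1 = 10 ballots; Concept 1 wins 10–5.
Every design loses at least once (Model S1 loses to Drift; Drift loses to Concept 2; Concept 2 loses to Concept 1; Concept 1 loses to Drift; Aero loses to Model S1). The majority relation contains the cycle Model S1 beats Aero beats Drift beats Model S1, so there is no Condorcet winner.

none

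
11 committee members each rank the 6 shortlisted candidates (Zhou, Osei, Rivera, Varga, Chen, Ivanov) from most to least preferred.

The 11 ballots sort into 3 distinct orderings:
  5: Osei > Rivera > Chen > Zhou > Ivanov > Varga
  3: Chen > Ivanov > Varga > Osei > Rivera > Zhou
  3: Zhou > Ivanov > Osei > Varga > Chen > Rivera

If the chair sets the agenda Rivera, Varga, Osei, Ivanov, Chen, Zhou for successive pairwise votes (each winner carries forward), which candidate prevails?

Round 1: Rivera vs Varga — 5–6, Varga advances.
Round 2: Varga vs Osei — 3–8, Osei advances.
Round 3: Osei vs Ivanov — 5–6, Ivanov advances.
Round 4: Ivanov vs Chen — 3–8, Chen advances.
Round 5: Chen vs Zhou — 8–3, Chen advances.
Chen survives the agenda.

Chen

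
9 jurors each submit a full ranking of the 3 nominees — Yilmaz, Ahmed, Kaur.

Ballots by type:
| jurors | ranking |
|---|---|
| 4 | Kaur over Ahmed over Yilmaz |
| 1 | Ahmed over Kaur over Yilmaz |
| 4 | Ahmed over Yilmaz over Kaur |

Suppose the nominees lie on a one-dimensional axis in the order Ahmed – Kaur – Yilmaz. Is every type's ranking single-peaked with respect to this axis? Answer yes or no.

Axis positions: Ahmed=1, Kaur=2, Yilmaz=3.
Type 1 (peak Kaur at position 2): ranking walks positions 2-1-3, expanding outward from the peak — single-peaked.
Type 2 (peak Ahmed at position 1): ranking walks positions 1-2-3, expanding outward from the peak — single-peaked.
Type 3: ranking walks positions 1-3-2; Yilmaz is ranked above Kaur even though Kaur lies between Yilmaz and the peak Ahmed on the axis — preferences dip and rise again. Not single-peaked.
Type 3 violates single-peakedness, so the profile is not single-peaked on this axis.

no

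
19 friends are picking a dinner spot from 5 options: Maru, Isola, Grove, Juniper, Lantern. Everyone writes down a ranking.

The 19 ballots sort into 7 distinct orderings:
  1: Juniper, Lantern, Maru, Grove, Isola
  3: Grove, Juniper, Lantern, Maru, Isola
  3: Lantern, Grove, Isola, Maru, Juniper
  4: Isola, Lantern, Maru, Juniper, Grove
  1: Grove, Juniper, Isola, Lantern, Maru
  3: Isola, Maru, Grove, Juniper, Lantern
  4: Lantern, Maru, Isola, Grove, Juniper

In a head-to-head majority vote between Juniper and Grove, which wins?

Ballots ranking Juniper above Grove: 1 + 4 = 5.
Ballots ranking Grove above Juniper: 19 − 5 = 14.
Grove wins the head-to-head 14–5.

Grove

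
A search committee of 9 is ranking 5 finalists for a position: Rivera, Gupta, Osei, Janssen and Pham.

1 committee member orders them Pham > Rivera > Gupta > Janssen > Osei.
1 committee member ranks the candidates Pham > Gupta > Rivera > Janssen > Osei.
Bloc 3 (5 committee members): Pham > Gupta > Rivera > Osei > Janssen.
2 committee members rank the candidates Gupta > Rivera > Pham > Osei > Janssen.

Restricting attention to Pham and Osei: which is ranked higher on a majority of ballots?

Pham

Ballots ranking Pham above Osei: 1 + 1 + 5 + 2 = 9.
Ballots ranking Osei above Pham: 9 − 9 = 0.
Pham wins the head-to-head 9–0.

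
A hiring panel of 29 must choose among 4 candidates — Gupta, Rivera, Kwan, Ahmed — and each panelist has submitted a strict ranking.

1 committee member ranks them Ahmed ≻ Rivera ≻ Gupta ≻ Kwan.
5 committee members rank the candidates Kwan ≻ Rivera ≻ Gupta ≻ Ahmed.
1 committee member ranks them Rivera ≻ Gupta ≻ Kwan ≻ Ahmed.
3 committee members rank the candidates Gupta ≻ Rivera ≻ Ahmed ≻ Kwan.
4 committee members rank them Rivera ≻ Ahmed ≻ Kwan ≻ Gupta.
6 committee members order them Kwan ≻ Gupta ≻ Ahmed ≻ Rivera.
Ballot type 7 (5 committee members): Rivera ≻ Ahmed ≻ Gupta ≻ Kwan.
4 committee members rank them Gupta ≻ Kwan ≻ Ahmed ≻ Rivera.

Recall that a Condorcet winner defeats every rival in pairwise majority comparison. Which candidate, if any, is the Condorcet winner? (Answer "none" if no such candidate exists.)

Kwan

Pairwise majorities:
Gupta vs Rivera: Gupta preferred on 3+6+4 = 13 ballots; Rivera wins 16–13.
Gupta vs Kwan: Kwan wins 15–14.
Gupta vs Ahmed: Gupta, 19–10.
Rivera vs Kwan: Rivera is ranked higher on 1+1+3+4+5 = 14 ballots, Kwan on 15. Kwan wins 15–14.
Rivera vs Ahmed: Rivera, 18–11.
Kwan vs Ahmed: Kwan, 16–13.
Only Kwan has no losses; Kwan is the Condorcet winner.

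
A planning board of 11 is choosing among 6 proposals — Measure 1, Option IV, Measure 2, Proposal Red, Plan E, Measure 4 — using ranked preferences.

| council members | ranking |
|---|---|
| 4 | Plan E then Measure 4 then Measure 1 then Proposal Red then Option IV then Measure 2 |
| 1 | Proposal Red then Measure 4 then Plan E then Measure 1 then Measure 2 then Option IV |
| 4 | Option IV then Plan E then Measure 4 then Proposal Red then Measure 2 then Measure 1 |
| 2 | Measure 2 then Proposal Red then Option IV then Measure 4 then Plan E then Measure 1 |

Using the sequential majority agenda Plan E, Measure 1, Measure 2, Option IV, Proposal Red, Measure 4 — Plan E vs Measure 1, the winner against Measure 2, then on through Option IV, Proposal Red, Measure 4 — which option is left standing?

Measure 4

Round 1: Plan E vs Measure 1 — 11–0, Plan E advances.
Round 2: Plan E vs Measure 2 — 9–2, Plan E advances.
Round 3: Plan E vs Option IV — 5–6, Option IV advances.
Round 4: Option IV vs Proposal Red — 4–7, Proposal Red advances.
Round 5: Proposal Red vs Measure 4 — 3–8, Measure 4 advances.
The agenda winner is Measure 4.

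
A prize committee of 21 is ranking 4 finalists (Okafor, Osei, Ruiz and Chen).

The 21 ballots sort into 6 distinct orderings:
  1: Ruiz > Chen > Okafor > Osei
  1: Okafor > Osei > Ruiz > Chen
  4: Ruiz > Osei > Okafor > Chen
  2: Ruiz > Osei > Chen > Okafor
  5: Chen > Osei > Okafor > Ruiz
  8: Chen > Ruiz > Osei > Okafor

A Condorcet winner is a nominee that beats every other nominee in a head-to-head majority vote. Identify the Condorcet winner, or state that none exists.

Chen

Pairwise majorities:
Okafor vs Osei: Osei wins 19–2.
Okafor vs Ruiz: Ruiz, 15–6.
Okafor vs Chen: Chen, 16–5.
Osei vs Ruiz: Ruiz wins 15–6.
Osei–Chen: Chen 14–7.
Ruiz–Chen: Chen 13–8.
Only Chen has no losses; Chen is the Condorcet winner.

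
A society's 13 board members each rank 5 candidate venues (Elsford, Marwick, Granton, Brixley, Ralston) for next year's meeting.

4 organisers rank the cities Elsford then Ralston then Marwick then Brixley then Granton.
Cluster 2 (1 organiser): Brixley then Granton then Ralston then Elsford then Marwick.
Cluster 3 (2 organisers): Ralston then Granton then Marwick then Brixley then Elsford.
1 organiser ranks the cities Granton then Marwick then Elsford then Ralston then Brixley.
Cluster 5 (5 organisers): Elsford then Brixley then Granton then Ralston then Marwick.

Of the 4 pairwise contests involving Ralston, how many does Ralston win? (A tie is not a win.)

Ralston against each rival (13 organisers):
Ralston vs Elsford: Elsford wins 10–3.
Ralston vs Marwick: 12 to 1, Ralston.
Ralston vs Granton: Ralston is ranked higher on 4+2 = 6 ballots, Granton on 7. Granton wins 7–6.
Ralston vs Brixley: Ralston preferred on 4+2+1 = 7 ballots; Ralston wins 7–6.
Ralston beats Marwick, Brixley; loses to Elsford, Granton — 2 pairwise wins.

2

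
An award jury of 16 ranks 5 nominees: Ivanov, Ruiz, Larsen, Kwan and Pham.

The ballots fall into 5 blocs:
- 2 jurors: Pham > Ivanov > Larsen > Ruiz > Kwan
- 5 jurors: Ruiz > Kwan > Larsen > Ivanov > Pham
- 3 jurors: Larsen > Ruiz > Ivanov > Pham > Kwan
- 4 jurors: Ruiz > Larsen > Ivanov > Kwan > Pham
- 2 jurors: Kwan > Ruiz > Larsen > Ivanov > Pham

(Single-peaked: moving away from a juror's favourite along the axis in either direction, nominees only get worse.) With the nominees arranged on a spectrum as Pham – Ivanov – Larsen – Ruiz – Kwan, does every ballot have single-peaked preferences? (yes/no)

yes

Axis positions: Pham=1, Ivanov=2, Larsen=3, Ruiz=4, Kwan=5.
Bloc 1 (peak Pham at position 1): ranking walks positions 1-2-3-4-5, expanding outward from the peak — single-peaked.
Bloc 2 (peak Ruiz at position 4): ranking walks positions 4-5-3-2-1, expanding outward from the peak — single-peaked.
Bloc 3 (peak Larsen at position 3): ranking walks positions 3-4-2-1-5, expanding outward from the peak — single-peaked.
Bloc 4 (peak Ruiz at position 4): ranking walks positions 4-3-2-5-1, expanding outward from the peak — single-peaked.
Bloc 5 (peak Kwan at position 5): ranking walks positions 5-4-3-2-1, expanding outward from the peak — single-peaked.
Every ranking is single-peaked on this axis.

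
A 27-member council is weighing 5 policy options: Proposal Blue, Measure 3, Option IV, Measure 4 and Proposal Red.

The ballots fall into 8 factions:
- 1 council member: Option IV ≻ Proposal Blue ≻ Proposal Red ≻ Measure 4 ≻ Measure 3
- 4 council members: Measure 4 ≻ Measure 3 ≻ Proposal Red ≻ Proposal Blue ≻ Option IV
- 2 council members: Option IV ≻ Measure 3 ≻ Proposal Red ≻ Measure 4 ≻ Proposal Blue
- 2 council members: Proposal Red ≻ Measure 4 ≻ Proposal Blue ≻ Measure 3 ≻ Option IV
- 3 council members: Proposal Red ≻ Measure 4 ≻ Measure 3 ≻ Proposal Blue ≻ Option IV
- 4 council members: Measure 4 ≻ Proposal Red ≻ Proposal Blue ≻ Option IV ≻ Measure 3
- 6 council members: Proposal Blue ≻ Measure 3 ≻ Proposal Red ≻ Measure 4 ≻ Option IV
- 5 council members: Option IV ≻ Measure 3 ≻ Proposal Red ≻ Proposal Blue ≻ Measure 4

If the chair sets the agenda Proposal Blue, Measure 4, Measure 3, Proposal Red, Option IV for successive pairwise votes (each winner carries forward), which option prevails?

Round 1: Proposal Blue vs Measure 4 — 12–15, Measure 4 advances.
Round 2: Measure 4 vs Measure 3 — 14–13, Measure 4 advances.
Round 3: Measure 4 vs Proposal Red — 8–19, Proposal Red advances.
Round 4: Proposal Red vs Option IV — 19–8, Proposal Red advances.
Proposal Red survives the agenda.

Proposal Red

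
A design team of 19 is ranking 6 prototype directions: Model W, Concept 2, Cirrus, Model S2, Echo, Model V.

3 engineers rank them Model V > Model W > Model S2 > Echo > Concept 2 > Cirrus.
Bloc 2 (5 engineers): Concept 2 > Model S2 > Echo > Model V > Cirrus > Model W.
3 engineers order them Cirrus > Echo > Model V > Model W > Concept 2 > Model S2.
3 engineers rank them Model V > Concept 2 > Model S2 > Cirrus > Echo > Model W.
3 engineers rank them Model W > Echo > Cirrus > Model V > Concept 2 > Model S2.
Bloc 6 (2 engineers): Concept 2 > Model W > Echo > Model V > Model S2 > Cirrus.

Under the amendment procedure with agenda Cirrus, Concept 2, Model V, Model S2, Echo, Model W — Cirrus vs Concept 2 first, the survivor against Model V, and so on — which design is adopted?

Echo

Round 1: Cirrus vs Concept 2 — 6–13, Concept 2 advances.
Round 2: Concept 2 vs Model V — 7–12, Model V advances.
Round 3: Model V vs Model S2 — 14–5, Model V advances.
Round 4: Model V vs Echo — 6–13, Echo advances.
Round 5: Echo vs Model W — 11–8, Echo advances.
Echo survives the agenda.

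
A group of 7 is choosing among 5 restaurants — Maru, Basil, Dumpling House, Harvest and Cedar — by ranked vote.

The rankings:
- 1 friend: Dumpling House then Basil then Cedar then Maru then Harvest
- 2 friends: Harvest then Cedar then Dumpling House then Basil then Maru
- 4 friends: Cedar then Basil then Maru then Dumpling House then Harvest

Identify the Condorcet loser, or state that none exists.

Head-to-head results (7 friends):
Maru vs Basil: Maru preferred on 0 ballots; Basil wins 7–0.
Maru vs Dumpling House: Maru is ranked higher on 4 ballots, Dumpling House on 3. Maru wins 4–3.
Maru vs Harvest: Maru, 5–2.
Maru vs Cedar: Maru is ranked higher on 0 ballots, Cedar on 7. Cedar wins 7–0.
Basil vs Dumpling House: Basil, 4–3.
Basil vs Harvest: Basil is ranked higher on 1+4 = 5 ballots, Harvest on 2. Basil wins 5–2.
Basil vs Cedar: 1 for Basil, 6 for Cedar — Cedar by 6–1.
Dumpling House–Harvest: Dumpling House 5–2.
Dumpling House vs Cedar: Dumpling House preferred on 1 ballot; Cedar wins 6–1.
Harvest vs Cedar: Harvest is ranked higher on 2 ballots, Cedar on 5. Cedar wins 5–2.
Harvest loses to every other restaurant — it is the Condorcet loser.

Harvest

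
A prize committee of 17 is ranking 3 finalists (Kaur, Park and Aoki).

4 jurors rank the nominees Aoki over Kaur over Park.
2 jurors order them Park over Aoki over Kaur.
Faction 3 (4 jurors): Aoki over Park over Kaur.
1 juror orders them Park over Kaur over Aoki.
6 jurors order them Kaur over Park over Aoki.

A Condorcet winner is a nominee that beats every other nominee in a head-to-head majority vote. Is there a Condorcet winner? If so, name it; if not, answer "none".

none

Check each pair by majority over 17 ballots:
Kaur vs Park: Kaur, 10–7.
Kaur vs Aoki: Aoki wins 10–7.
Park vs Aoki: Park, 9–8.
No nominee is unbeaten: Kaur loses to Aoki; Park loses to Kaur; Aoki loses to Park. In particular Kaur > Park > Aoki > Kaur is a majority cycle — no Condorcet winner exists.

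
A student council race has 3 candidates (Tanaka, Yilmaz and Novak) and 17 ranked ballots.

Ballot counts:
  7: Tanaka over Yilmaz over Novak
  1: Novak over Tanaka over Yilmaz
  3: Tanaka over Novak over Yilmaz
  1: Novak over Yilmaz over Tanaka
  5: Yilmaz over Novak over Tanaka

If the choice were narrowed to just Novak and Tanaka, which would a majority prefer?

Ballots ranking Novak above Tanaka: 1 + 1 + 5 = 7.
Ballots ranking Tanaka above Novak: 17 − 7 = 10.
Tanaka wins the head-to-head 10–7.

Tanaka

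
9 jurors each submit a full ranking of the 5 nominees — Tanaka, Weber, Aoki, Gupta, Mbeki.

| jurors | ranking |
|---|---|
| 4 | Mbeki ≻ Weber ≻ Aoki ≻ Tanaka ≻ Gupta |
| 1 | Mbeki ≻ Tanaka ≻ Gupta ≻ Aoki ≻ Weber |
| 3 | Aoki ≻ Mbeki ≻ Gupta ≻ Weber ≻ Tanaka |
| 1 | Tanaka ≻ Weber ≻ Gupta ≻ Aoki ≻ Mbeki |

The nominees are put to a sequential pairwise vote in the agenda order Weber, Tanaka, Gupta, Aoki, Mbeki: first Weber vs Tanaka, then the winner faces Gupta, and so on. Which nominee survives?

Round 1: Weber vs Tanaka — 7–2, Weber advances.
Round 2: Weber vs Gupta — 5–4, Weber advances.
Round 3: Weber vs Aoki — 5–4, Weber advances.
Round 4: Weber vs Mbeki — 1–8, Mbeki advances.
The agenda winner is Mbeki.

Mbeki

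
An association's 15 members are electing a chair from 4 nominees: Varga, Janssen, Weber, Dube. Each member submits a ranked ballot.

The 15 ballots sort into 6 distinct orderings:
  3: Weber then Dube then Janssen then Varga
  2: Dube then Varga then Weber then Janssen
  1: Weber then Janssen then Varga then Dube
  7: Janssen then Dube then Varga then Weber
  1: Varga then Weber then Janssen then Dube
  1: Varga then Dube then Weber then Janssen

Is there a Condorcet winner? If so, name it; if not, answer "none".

none

Check each pair by majority over 15 ballots:
Varga vs Janssen: 2+1+1 = 4 for Varga, 11 for Janssen — Janssen by 11–4.
Varga vs Weber: Varga is ranked higher on 2+7+1+1 = 11 ballots, Weber on 4. Varga wins 11–4.
Varga vs Dube: Varga is ranked higher on 1+1+1 = 3 ballots, Dube on 12. Dube wins 12–3.
Janssen vs Weber: Janssen preferred on 7 ballots; Weber wins 8–7.
Janssen vs Dube: 9 to 6, Janssen.
Weber vs Dube: Weber is ranked higher on 3+1+1 = 5 ballots, Dube on 10. Dube wins 10–5.
Each candidate drops at least one matchup (Varga loses to Janssen; Janssen loses to Weber; Weber loses to Varga; Dube loses to Janssen); the cycle Varga > Weber > Janssen > Varga rules out a Condorcet winner.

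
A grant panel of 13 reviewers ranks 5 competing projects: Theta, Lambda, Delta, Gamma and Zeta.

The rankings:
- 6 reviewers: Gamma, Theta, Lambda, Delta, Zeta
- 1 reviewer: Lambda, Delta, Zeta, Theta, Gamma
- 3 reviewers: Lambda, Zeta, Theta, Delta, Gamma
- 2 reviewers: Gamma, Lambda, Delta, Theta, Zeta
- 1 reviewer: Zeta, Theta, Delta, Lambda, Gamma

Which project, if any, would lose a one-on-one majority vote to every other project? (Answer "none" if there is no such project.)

Zeta

Head-to-head results (13 reviewers):
Theta–Lambda: Theta 7–6.
Theta vs Delta: 10 to 3, Theta.
Theta vs Gamma: 1+3+1 = 5 for Theta, 8 for Gamma — Gamma by 8–5.
Theta vs Zeta: 8 to 5, Theta.
Lambda vs Delta: Lambda is ranked higher on 6+1+3+2 = 12 ballots, Delta on 1. Lambda wins 12–1.
Lambda vs Gamma: Gamma wins 8–5.
Lambda vs Zeta: Lambda, 12–1.
Delta vs Gamma: 1+3+1 = 5 for Delta, 8 for Gamma — Gamma by 8–5.
Delta–Zeta: Delta 9–4.
Gamma–Zeta: Gamma 8–5.
Zeta is beaten in every head-to-head and is the Condorcet loser.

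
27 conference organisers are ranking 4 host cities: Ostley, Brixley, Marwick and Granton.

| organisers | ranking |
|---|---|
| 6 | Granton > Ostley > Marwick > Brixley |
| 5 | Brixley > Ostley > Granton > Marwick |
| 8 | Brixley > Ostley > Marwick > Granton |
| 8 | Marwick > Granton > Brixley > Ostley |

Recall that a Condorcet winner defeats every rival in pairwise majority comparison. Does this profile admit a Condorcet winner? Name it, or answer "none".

none

Pairwise majorities:
Ostley vs Brixley: 6 for Ostley, 21 for Brixley — Brixley by 21–6.
Ostley vs Marwick: Ostley is ranked higher on 6+5+8 = 19 ballots, Marwick on 8. Ostley wins 19–8.
Ostley vs Granton: 5+8 = 13 for Ostley, 14 for Granton — Granton by 14–13.
Brixley vs Marwick: Brixley preferred on 5+8 = 13 ballots; Marwick wins 14–13.
Brixley vs Granton: Brixley is ranked higher on 5+8 = 13 ballots, Granton on 14. Granton wins 14–13.
Marwick vs Granton: 16 to 11, Marwick.
Every city loses at least once (Ostley loses to Brixley; Brixley loses to Marwick; Marwick loses to Ostley; Granton loses to Marwick). The majority relation contains the cycle Ostley beats Marwick beats Brixley beats Ostley, so there is no Condorcet winner.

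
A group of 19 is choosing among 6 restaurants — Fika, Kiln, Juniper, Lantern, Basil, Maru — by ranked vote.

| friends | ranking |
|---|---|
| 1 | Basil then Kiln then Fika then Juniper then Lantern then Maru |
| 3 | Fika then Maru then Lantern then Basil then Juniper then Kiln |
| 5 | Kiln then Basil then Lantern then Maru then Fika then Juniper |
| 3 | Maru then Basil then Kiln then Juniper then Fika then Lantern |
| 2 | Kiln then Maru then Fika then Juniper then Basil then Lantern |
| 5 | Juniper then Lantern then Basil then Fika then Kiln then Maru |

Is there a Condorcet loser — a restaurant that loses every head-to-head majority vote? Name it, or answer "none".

Pairwise majorities:
Fika vs Kiln: Kiln wins 11–8.
Fika–Juniper: Fika 11–8.
Fika vs Lantern: Lantern, 10–9.
Fika vs Basil: 5 to 14, Basil.
Fika–Maru: Maru 10–9.
Kiln–Juniper: Kiln 11–8.
Kiln vs Lantern: Kiln preferred on 1+5+3+2 = 11 ballots; Kiln wins 11–8.
Kiln vs Basil: 5+2 = 7 for Kiln, 12 for Basil — Basil by 12–7.
Kiln vs Maru: Kiln wins 13–6.
Juniper vs Lantern: Juniper is ranked higher on 1+3+2+5 = 11 ballots, Lantern on 8. Juniper wins 11–8.
Juniper vs Basil: Juniper preferred on 2+5 = 7 ballots; Basil wins 12–7.
Juniper vs Maru: Juniper is ranked higher on 1+5 = 6 ballots, Maru on 13. Maru wins 13–6.
Lantern vs Basil: 3+5 = 8 for Lantern, 11 for Basil — Basil by 11–8.
Lantern vs Maru: Lantern preferred on 1+5+5 = 11 ballots; Lantern wins 11–8.
Basil vs Maru: Basil wins 11–8.
Each restaurant has at least one pairwise win (Fika beats Juniper; Kiln beats Fika; Juniper beats Lantern; Lantern beats Fika; Basil beats Fika; Maru beats Fika) — no Condorcet loser.

none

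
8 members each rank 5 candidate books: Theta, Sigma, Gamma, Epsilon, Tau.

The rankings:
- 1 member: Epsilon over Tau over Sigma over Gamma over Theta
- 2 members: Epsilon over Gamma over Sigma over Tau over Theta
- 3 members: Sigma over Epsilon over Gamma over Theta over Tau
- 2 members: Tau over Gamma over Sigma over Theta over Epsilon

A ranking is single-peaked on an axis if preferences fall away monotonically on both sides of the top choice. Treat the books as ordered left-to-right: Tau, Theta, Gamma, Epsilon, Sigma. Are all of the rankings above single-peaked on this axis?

Axis positions: Tau=1, Theta=2, Gamma=3, Epsilon=4, Sigma=5.
Ballot type 1: ranking walks positions 4-1-5-3-2; Tau is ranked above Gamma even though Gamma lies between Tau and the peak Epsilon on the axis — preferences dip and rise again. Not single-peaked.
Ballot type 2: ranking walks positions 4-3-5-1-2; Tau is ranked above Theta even though Theta lies between Tau and the peak Epsilon on the axis — preferences dip and rise again. Not single-peaked.
Ballot type 3 (peak Sigma at position 5): ranking walks positions 5-4-3-2-1, expanding outward from the peak — single-peaked.
Ballot type 4: ranking walks positions 1-3-5-2-4; Gamma is ranked above Theta even though Theta lies between Gamma and the peak Tau on the axis — preferences dip and rise again. Not single-peaked.
Ballot type 1 violates single-peakedness, so the profile is not single-peaked on this axis.

no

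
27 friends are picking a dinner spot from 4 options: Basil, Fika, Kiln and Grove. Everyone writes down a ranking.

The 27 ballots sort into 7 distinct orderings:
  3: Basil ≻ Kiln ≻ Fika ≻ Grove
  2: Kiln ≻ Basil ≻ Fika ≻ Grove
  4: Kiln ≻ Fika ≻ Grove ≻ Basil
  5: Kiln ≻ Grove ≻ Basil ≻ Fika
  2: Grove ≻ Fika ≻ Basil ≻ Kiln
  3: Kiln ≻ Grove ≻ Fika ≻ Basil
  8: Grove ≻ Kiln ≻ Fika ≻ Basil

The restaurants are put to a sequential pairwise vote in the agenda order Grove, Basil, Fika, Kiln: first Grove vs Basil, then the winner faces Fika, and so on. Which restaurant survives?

Kiln

Round 1: Grove vs Basil — 22–5, Grove advances.
Round 2: Grove vs Fika — 18–9, Grove advances.
Round 3: Grove vs Kiln — 10–17, Kiln advances.
The agenda winner is Kiln.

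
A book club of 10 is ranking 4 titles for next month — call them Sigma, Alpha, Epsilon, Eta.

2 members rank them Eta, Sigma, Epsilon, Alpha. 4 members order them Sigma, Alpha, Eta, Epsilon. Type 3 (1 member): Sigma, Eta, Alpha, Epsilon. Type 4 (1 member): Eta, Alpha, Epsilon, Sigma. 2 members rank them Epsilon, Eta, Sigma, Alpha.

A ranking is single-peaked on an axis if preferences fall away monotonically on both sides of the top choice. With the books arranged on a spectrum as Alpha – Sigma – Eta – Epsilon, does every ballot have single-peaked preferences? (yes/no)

no

Axis positions: Alpha=1, Sigma=2, Eta=3, Epsilon=4.
Type 1 (peak Eta at position 3): ranking walks positions 3-2-4-1, expanding outward from the peak — single-peaked.
Type 2 (peak Sigma at position 2): ranking walks positions 2-1-3-4, expanding outward from the peak — single-peaked.
Type 3 (peak Sigma at position 2): ranking walks positions 2-3-1-4, expanding outward from the peak — single-peaked.
Type 4: ranking walks positions 3-1-4-2; Alpha is ranked above Sigma even though Sigma lies between Alpha and the peak Eta on the axis — preferences dip and rise again. Not single-peaked.
Type 5 (peak Epsilon at position 4): ranking walks positions 4-3-2-1, expanding outward from the peak — single-peaked.
Type 4 violates single-peakedness, so the profile is not single-peaked on this axis.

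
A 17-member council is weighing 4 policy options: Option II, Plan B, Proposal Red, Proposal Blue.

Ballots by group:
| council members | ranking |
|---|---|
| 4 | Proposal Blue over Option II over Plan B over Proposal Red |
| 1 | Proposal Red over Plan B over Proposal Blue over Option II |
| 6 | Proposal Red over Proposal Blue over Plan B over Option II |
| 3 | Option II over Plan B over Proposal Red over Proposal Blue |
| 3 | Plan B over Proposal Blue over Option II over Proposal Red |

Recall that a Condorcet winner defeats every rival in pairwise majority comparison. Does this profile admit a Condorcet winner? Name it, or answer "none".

Head-to-head results (17 council members):
Option II–Plan B: Plan B 10–7.
Option II vs Proposal Red: Option II wins 10–7.
Option II vs Proposal Blue: Proposal Blue wins 14–3.
Plan B vs Proposal Red: Plan B, 10–7.
Plan B vs Proposal Blue: Proposal Blue, 10–7.
Proposal Red vs Proposal Blue: Proposal Red, 10–7.
No option is unbeaten: Option II loses to Plan B; Plan B loses to Proposal Blue; Proposal Red loses to Option II; Proposal Blue loses to Proposal Red. In particular Option II > Proposal Red > Proposal Blue > Option II is a majority cycle — no Condorcet winner exists.

none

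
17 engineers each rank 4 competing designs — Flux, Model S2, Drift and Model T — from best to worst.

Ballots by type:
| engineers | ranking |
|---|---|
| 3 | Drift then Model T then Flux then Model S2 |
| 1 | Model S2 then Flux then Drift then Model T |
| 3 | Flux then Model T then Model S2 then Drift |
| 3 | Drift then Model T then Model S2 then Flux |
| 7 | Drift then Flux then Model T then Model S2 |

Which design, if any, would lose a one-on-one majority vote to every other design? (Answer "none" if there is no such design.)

Pairwise majorities:
Flux vs Model S2: Flux, 13–4.
Flux–Drift: Drift 13–4.
Flux vs Model T: Flux wins 11–6.
Model S2 vs Drift: Model S2 is ranked higher on 1+3 = 4 ballots, Drift on 13. Drift wins 13–4.
Model S2 vs Model T: 1 to 16, Model T.
Drift–Model T: Drift 14–3.
Model S2 loses to every other design — it is the Condorcet loser.

Model S2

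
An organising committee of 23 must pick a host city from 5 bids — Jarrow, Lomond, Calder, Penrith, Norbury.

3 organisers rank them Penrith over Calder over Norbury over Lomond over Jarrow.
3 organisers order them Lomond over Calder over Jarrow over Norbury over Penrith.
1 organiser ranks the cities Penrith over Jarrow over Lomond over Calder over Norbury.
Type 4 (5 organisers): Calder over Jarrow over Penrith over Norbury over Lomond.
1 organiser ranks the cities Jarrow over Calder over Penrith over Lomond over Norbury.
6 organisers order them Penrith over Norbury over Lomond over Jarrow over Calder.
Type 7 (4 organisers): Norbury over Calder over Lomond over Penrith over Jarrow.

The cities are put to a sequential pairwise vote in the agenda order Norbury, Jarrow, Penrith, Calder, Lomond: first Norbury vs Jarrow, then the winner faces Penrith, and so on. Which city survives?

Calder

Round 1: Norbury vs Jarrow — 13–10, Norbury advances.
Round 2: Norbury vs Penrith — 7–16, Penrith advances.
Round 3: Penrith vs Calder — 10–13, Calder advances.
Round 4: Calder vs Lomond — 13–10, Calder advances.
Calder survives the agenda.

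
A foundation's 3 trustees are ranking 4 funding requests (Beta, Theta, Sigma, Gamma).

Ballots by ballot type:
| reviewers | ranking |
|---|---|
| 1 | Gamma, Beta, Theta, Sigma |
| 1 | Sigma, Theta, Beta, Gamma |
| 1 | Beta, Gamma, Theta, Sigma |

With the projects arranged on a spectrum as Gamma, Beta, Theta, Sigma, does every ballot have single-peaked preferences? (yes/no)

yes

Axis positions: Gamma=1, Beta=2, Theta=3, Sigma=4.
Ballot type 1 (peak Gamma at position 1): ranking walks positions 1-2-3-4, expanding outward from the peak — single-peaked.
Ballot type 2 (peak Sigma at position 4): ranking walks positions 4-3-2-1, expanding outward from the peak — single-peaked.
Ballot type 3 (peak Beta at position 2): ranking walks positions 2-1-3-4, expanding outward from the peak — single-peaked.
Every ranking is single-peaked on this axis.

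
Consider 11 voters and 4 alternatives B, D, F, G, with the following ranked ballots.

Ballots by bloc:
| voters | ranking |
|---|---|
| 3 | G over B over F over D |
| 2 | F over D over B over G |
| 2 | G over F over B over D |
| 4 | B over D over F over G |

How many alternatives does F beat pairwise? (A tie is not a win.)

F against each rival (11 voters):
F–B: B 7–4.
F vs D: F preferred on 3+2+2 = 7 ballots; F wins 7–4.
F vs G: F is ranked higher on 2+4 = 6 ballots, G on 5. F wins 6–5.
F beats D, G; loses to B — 2 pairwise wins.

2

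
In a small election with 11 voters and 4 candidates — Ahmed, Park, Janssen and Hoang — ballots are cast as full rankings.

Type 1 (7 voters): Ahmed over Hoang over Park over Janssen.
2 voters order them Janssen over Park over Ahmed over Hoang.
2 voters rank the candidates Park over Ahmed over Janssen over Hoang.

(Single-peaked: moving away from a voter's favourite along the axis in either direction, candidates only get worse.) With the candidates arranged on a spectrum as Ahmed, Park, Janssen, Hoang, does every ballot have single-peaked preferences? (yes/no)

Axis positions: Ahmed=1, Park=2, Janssen=3, Hoang=4.
Type 1: ranking walks positions 1-4-2-3; Hoang is ranked above Park even though Park lies between Hoang and the peak Ahmed on the axis — preferences dip and rise again. Not single-peaked.
Type 2 (peak Janssen at position 3): ranking walks positions 3-2-1-4, expanding outward from the peak — single-peaked.
Type 3 (peak Park at position 2): ranking walks positions 2-1-3-4, expanding outward from the peak — single-peaked.
Type 1 violates single-peakedness, so the profile is not single-peaked on this axis.

no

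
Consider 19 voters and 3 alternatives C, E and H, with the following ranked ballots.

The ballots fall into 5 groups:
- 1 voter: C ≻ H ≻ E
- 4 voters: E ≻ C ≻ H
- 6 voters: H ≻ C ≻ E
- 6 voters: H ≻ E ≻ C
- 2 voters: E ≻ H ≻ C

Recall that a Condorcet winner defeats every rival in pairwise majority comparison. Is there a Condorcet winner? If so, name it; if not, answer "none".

H

Head-to-head results (19 voters):
C vs E: 1+6 = 7 for C, 12 for E — E by 12–7.
C vs H: C is ranked higher on 1+4 = 5 ballots, H on 14. H wins 14–5.
E–H: H 13–6.
H beats each of C, E — H is the Condorcet winner.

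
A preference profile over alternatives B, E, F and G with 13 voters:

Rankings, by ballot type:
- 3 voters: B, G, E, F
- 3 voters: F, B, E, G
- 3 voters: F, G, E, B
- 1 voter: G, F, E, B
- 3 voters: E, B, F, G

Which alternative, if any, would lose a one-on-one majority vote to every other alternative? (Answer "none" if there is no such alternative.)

none

Pairwise majorities:
B vs E: E, 7–6.
B vs F: F wins 7–6.
B vs G: B wins 9–4.
E vs F: E preferred on 3+3 = 6 ballots; F wins 7–6.
E–G: G 7–6.
F vs G: F wins 9–4.
No alternative is winless: B beats G; E beats B; F beats B; G beats E. There is no Condorcet loser.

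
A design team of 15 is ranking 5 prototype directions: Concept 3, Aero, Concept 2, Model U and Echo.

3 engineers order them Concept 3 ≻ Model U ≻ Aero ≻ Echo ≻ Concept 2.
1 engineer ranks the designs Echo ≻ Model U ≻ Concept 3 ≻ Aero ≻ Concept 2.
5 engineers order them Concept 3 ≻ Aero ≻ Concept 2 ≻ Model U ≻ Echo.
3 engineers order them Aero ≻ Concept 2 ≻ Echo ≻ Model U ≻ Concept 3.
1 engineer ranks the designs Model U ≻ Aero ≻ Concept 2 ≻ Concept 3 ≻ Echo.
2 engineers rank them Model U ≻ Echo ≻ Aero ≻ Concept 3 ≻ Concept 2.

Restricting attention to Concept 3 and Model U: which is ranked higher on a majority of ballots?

Ballots ranking Concept 3 above Model U: 3 + 5 = 8.
Ballots ranking Model U above Concept 3: 15 − 8 = 7.
Concept 3 wins the head-to-head 8–7.

Concept 3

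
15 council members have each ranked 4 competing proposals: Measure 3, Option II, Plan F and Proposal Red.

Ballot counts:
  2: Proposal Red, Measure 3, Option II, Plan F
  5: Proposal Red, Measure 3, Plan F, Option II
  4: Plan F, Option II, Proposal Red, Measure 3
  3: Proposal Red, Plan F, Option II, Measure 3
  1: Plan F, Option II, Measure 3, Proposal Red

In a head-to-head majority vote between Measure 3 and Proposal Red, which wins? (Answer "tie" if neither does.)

Proposal Red

Ballots ranking Measure 3 above Proposal Red: 1.
Ballots ranking Proposal Red above Measure 3: 15 − 1 = 14.
Proposal Red wins the head-to-head 14–1.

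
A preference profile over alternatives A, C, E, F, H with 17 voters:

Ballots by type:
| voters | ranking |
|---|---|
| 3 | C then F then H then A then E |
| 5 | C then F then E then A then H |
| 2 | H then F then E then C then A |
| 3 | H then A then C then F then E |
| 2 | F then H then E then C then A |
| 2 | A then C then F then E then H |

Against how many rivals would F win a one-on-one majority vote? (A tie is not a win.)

3

F against each rival (17 voters):
F vs A: F, 12–5.
F vs C: 2+2 = 4 for F, 13 for C — C by 13–4.
F vs E: F preferred on 3+5+2+3+2+2 = 17 ballots; F wins 17–0.
F vs H: 3+5+2+2 = 12 for F, 5 for H — F by 12–5.
F beats A, E, H; loses to C — 3 pairwise wins.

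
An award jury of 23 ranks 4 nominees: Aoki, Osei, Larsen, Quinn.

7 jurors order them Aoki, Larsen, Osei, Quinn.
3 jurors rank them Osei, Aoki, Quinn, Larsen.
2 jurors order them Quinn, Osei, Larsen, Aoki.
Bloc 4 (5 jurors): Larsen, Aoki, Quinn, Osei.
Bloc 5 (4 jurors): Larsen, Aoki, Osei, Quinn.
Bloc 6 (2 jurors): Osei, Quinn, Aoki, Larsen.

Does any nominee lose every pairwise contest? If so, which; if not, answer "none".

Pairwise majorities:
Aoki vs Osei: Aoki is ranked higher on 7+5+4 = 16 ballots, Osei on 7. Aoki wins 16–7.
Aoki vs Larsen: Aoki is ranked higher on 7+3+2 = 12 ballots, Larsen on 11. Aoki wins 12–11.
Aoki vs Quinn: 19 to 4, Aoki.
Osei vs Larsen: Osei preferred on 3+2+2 = 7 ballots; Larsen wins 16–7.
Osei vs Quinn: 7+3+4+2 = 16 for Osei, 7 for Quinn — Osei by 16–7.
Larsen vs Quinn: Larsen, 16–7.
Quinn is beaten in every head-to-head and is the Condorcet loser.

Quinn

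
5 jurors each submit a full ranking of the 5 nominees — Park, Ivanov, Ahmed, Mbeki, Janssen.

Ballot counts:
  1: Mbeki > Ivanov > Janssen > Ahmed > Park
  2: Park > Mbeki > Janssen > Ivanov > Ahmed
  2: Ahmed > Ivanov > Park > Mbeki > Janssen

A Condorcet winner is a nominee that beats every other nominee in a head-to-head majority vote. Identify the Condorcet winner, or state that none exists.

none

Pairwise majorities:
Park vs Ivanov: Ivanov wins 3–2.
Park–Ahmed: Ahmed 3–2.
Park–Mbeki: Park 4–1.
Park vs Janssen: Park, 4–1.
Ivanov vs Ahmed: Ivanov, 3–2.
Ivanov vs Mbeki: Mbeki wins 3–2.
Ivanov–Janssen: Ivanov 3–2.
Ahmed–Mbeki: Mbeki 3–2.
Ahmed vs Janssen: Janssen, 3–2.
Mbeki vs Janssen: Mbeki, 5–0.
Every nominee loses at least once (Park loses to Ivanov; Ivanov loses to Mbeki; Ahmed loses to Ivanov; Mbeki loses to Park; Janssen loses to Park). The majority relation contains the cycle Park beats Mbeki beats Ivanov beats Park, so there is no Condorcet winner.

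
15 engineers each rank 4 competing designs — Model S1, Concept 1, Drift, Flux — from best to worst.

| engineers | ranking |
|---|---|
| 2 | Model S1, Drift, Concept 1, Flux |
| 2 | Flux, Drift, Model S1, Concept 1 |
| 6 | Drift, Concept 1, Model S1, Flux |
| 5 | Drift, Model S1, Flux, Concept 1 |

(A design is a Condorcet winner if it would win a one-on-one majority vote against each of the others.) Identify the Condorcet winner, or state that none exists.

Pairwise majorities:
Model S1 vs Concept 1: 2+2+5 = 9 for Model S1, 6 for Concept 1 — Model S1 by 9–6.
Model S1 vs Drift: 2 to 13, Drift.
Model S1 vs Flux: 2+6+5 = 13 for Model S1, 2 for Flux — Model S1 by 13–2.
Concept 1 vs Drift: 0 to 15, Drift.
Concept 1 vs Flux: 8 to 7, Concept 1.
Drift vs Flux: Drift preferred on 2+6+5 = 13 ballots; Drift wins 13–2.
Drift wins every pairwise contest, so Drift is the Condorcet winner.

Drift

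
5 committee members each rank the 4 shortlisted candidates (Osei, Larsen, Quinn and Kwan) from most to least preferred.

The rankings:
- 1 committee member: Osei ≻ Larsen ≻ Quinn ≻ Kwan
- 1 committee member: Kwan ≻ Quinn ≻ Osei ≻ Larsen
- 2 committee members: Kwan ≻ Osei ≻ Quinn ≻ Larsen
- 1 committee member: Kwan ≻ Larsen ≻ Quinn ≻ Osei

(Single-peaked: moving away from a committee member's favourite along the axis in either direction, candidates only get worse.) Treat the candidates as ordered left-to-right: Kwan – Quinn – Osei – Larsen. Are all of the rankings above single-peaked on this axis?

no

Axis positions: Kwan=1, Quinn=2, Osei=3, Larsen=4.
Faction 1 (peak Osei at position 3): ranking walks positions 3-4-2-1, expanding outward from the peak — single-peaked.
Faction 2 (peak Kwan at position 1): ranking walks positions 1-2-3-4, expanding outward from the peak — single-peaked.
Faction 3: ranking walks positions 1-3-2-4; Osei is ranked above Quinn even though Quinn lies between Osei and the peak Kwan on the axis — preferences dip and rise again. Not single-peaked.
Faction 4: ranking walks positions 1-4-2-3; Larsen is ranked above Quinn even though Quinn lies between Larsen and the peak Kwan on the axis — preferences dip and rise again. Not single-peaked.
Faction 3 violates single-peakedness, so the profile is not single-peaked on this axis.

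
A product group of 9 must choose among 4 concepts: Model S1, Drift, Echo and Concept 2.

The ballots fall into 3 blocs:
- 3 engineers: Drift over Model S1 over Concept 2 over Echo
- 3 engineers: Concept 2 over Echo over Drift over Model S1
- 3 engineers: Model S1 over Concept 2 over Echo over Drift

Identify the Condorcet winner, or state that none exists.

Head-to-head results (9 engineers):
Model S1 vs Drift: Drift, 6–3.
Model S1 vs Echo: Model S1, 6–3.
Model S1 vs Concept 2: Model S1, 6–3.
Drift vs Echo: 3 to 6, Echo.
Drift–Concept 2: Concept 2 6–3.
Echo vs Concept 2: Concept 2 wins 9–0.
Each design drops at least one matchup (Model S1 loses to Drift; Drift loses to Echo; Echo loses to Model S1; Concept 2 loses to Model S1); the cycle Model S1 > Echo > Drift > Model S1 rules out a Condorcet winner.

none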